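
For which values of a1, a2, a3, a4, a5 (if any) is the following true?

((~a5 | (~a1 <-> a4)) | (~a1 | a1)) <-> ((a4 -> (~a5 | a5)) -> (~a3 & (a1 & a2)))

a1=T, a2=T, a3=F, a4=T, a5=T

  ((~a5 | (~a1 <-> a4)) | (~a1 | a1)) <-> ((a4 -> (~a5 | a5)) -> (~a3 & (a1 & a2))) = True
    (~a5 | (~a1 <-> a4)) | (~a1 | a1) = True
      ~a5 | (~a1 <-> a4) = False
        ~a5 = False
        ~a1 <-> a4 = False
          ~a1 = False
      ~a1 | a1 = True
        ~a1 = False
    (a4 -> (~a5 | a5)) -> (~a3 & (a1 & a2)) = True
      a4 -> (~a5 | a5) = True
        ~a5 | a5 = True
          ~a5 = False
      ~a3 & (a1 & a2) = True
        ~a3 = True
        a1 & a2 = True
The formula evaluates to True.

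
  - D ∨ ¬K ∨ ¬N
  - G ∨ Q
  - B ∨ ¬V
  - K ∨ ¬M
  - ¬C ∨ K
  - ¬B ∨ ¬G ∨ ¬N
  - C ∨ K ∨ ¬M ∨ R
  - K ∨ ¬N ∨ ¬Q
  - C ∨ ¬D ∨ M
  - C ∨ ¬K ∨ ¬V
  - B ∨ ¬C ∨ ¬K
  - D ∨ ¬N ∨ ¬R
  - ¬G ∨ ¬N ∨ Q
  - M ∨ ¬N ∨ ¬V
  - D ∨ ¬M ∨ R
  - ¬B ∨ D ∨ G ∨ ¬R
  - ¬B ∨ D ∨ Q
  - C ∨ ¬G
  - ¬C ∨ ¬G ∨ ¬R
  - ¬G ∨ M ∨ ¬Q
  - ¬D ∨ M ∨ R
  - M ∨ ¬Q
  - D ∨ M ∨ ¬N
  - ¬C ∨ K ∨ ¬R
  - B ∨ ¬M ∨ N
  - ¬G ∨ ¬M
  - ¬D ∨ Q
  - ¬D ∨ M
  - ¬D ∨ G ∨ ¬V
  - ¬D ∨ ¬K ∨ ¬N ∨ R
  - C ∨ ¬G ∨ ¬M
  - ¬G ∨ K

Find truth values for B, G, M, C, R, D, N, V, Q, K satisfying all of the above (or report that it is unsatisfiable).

Set B = True.
Set G = False.
  then (G ∨ Q) forces Q = True.
  then (M ∨ ¬Q) forces M = True.
  then (K ∨ ¬M) forces K = True.
Set C = True.
Set R = False.
  then (D ∨ ¬M ∨ R) forces D = True.
  then (¬D ∨ G ∨ ¬V) forces V = False.
  then (¬D ∨ ¬K ∨ ¬N ∨ R) forces N = False.
All clauses satisfied.

B = True, G = False, M = True, C = True, R = False, D = True, N = False, V = False, Q = True, K = True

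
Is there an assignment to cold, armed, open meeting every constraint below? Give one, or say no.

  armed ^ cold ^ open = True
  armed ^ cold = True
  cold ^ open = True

cold = True, armed = False, open = False

armed ^ cold ^ open = F ^ T ^ F = True ✓
armed ^ cold = F ^ T = True ✓
cold ^ open = T ^ F = True ✓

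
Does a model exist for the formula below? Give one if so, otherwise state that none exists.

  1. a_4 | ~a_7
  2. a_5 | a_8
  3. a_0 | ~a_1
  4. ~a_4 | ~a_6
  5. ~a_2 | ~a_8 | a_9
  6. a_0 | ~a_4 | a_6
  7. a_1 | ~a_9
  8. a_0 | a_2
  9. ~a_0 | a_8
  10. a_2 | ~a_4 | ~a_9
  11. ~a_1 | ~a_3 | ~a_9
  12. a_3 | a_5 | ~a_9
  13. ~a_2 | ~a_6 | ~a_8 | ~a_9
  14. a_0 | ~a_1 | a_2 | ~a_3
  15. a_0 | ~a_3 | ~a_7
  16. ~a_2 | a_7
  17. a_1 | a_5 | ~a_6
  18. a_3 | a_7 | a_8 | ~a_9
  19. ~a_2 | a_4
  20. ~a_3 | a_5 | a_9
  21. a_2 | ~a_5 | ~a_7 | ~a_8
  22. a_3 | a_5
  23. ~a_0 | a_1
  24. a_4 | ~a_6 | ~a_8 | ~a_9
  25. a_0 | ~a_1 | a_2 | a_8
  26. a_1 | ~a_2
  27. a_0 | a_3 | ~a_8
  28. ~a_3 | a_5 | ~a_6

a_0=T, a_1=T, a_2=F, a_3=F, a_4=F, a_5=T, a_6=F, a_7=F, a_8=T, a_9=T

Try a_0 = False:
  (a_0 | ~a_1) forces a_1 = False.
  (a_1 | ~a_9) forces a_9 = False.
  (a_0 | a_2) forces a_2 = True.
  clause (a_1 | ~a_2) is falsified — backtrack.
So a_0 = True.
  then (~a_0 | a_8) forces a_8 = True.
  then (~a_0 | a_1) forces a_1 = True.
Set a_2 = False.
Set a_3 = False.
  then (a_3 | a_5) forces a_5 = True.
  then (a_2 | ~a_5 | ~a_7 | ~a_8) forces a_7 = False.
Set a_4 = False.
Set a_6 = False.
Set a_9 = True.
All clauses satisfied.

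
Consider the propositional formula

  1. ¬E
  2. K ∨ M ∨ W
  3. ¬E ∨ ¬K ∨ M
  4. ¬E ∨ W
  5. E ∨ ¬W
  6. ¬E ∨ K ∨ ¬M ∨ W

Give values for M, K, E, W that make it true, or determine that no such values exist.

M = True, K = True, E = False, W = False

Unit clause (¬E) forces E = False.
In (E ∨ ¬W) only ¬W is left, so W = False.
Set M = True.
Set K = True.
Check each clause:
  (¬E): ¬E holds.
  (K ∨ M ∨ W): K holds.
  (¬E ∨ ¬K ∨ M): ¬E holds.
  (¬E ∨ W): ¬E holds.
  (E ∨ ¬W): ¬W holds.
  (¬E ∨ K ∨ ¬M ∨ W): ¬E holds.
All clauses satisfied.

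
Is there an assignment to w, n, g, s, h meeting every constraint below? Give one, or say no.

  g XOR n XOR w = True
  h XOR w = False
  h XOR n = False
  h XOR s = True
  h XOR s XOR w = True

w = False, n = False, g = True, s = True, h = False

g XOR n XOR w = T XOR F XOR F = True ✓
h XOR w = F XOR F = False ✓
h XOR n = F XOR F = False ✓
h XOR s = F XOR T = True ✓
h XOR s XOR w = F XOR T XOR F = True ✓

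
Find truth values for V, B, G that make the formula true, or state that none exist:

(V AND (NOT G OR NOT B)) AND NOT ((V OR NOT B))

UNSATISFIABLE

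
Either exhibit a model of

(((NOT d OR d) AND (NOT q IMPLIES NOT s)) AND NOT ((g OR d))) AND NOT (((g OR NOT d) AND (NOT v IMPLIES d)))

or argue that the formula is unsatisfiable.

v = False, q = True, g = False, d = False, s = True

  ((NOT d OR d) AND (NOT q IMPLIES NOT s)) AND NOT ((g OR d)) = True
    (NOT d OR d) AND (NOT q IMPLIES NOT s) = True
      NOT d OR d = True
        NOT d = True
      NOT q IMPLIES NOT s = True
        NOT q = False
        NOT s = False
    NOT ((g OR d)) = True
      g OR d = False
  NOT (((g OR NOT d) AND (NOT v IMPLIES d))) = True
    (g OR NOT d) AND (NOT v IMPLIES d) = False
      g OR NOT d = True
        NOT d = True
      NOT v IMPLIES d = False
        NOT v = True
Both conjuncts True, so the formula holds.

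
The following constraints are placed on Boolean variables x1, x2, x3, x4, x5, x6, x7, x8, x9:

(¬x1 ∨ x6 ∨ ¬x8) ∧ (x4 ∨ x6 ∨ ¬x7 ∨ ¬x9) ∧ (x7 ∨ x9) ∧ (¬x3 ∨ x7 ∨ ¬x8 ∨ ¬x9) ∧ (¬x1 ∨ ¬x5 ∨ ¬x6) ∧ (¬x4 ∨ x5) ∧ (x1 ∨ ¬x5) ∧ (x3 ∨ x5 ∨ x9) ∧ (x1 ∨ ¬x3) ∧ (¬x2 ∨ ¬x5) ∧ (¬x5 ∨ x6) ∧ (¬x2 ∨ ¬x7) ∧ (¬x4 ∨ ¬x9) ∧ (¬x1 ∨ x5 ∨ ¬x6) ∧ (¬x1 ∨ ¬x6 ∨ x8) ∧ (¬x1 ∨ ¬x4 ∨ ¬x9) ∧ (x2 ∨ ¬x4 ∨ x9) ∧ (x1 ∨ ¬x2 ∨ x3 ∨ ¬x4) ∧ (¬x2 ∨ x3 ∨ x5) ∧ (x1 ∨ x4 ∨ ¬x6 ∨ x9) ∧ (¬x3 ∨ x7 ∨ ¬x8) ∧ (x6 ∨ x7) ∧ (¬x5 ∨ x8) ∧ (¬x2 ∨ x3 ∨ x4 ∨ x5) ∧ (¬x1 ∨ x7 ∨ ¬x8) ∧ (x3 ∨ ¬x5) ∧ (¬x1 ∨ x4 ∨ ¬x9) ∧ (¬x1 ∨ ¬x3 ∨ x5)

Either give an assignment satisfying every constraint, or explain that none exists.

x1=F, x2=F, x3=F, x4=F, x5=F, x6=T, x7=T, x8=T, x9=T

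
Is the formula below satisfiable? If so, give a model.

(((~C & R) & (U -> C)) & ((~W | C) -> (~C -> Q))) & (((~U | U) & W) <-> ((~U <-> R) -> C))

C: False; R: True; Q: True; W: False; U: False

  ((~C & R) & (U -> C)) & ((~W | C) -> (~C -> Q)) = True
    (~C & R) & (U -> C) = True
      ~C & R = True
        ~C = True
      U -> C = True
    (~W | C) -> (~C -> Q) = True
      ~W | C = True
        ~W = True
      ~C -> Q = True
        ~C = True
  ((~U | U) & W) <-> ((~U <-> R) -> C) = True
    (~U | U) & W = False
      ~U | U = True
        ~U = True
    (~U <-> R) -> C = False
      ~U <-> R = True
        ~U = True
Both conjuncts True, so the formula holds.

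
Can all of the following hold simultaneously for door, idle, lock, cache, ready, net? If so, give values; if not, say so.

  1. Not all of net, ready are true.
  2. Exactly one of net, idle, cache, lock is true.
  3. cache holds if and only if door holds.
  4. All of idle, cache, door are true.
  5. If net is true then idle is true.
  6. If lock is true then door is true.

The formula is unsatisfiable.

Case idle = True:
  (2) with idle=T forces net = False.
  (2) with idle=T forces cache = False.
  Constraint (4) is violated (cache=F) — contradiction.
Case idle = False:
  Constraint (4) is violated (idle=F) — contradiction.
Both cases fail — unsatisfiable.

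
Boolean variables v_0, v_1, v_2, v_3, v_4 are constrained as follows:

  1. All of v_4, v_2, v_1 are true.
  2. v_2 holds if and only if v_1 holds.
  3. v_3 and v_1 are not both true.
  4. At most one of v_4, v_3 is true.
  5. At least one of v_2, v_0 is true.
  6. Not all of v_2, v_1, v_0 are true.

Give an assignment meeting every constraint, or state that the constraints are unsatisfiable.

v_0=F, v_1=T, v_2=T, v_3=F, v_4=T

  (1) {v_4, v_2, v_1}: all 3 true ✓
  (2) v_2=T, v_1=T — same ✓
  (3) v_3=F, v_1=T — not both ✓
  (4) {v_4, v_3}: 1 true — at most one ✓
  (5) {v_2, v_0}: 1 true — at least one ✓
  (6) {v_2, v_1, v_0}: 2/3 true — not all ✓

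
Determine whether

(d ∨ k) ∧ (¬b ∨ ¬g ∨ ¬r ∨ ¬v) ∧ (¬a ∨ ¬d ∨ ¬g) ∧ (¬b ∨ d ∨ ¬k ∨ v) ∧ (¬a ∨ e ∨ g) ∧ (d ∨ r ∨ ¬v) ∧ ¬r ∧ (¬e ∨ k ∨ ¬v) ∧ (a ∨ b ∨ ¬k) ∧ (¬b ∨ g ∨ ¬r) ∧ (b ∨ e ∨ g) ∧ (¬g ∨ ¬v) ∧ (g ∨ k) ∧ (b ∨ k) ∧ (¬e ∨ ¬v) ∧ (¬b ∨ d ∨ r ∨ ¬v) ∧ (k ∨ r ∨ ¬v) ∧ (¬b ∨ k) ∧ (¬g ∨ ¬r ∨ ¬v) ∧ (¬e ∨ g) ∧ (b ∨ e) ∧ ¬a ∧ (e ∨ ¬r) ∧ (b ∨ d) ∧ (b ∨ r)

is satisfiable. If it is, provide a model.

Unit clause (¬r) forces r = False.
Unit clause (¬a) forces a = False.
In (b ∨ r) only b is left, so b = True.
In (¬b ∨ k) only k is left, so k = True.
Set g = False.
  then (¬e ∨ g) forces e = False.
Try d = False:
  (¬b ∨ d ∨ ¬k ∨ v) forces v = True.
  clause (d ∨ r ∨ ¬v) is falsified — backtrack.
So d = True.
Set v = True.
All clauses satisfied.

g = False, d = True, e = False, r = False, k = True, a = False, b = True, v = True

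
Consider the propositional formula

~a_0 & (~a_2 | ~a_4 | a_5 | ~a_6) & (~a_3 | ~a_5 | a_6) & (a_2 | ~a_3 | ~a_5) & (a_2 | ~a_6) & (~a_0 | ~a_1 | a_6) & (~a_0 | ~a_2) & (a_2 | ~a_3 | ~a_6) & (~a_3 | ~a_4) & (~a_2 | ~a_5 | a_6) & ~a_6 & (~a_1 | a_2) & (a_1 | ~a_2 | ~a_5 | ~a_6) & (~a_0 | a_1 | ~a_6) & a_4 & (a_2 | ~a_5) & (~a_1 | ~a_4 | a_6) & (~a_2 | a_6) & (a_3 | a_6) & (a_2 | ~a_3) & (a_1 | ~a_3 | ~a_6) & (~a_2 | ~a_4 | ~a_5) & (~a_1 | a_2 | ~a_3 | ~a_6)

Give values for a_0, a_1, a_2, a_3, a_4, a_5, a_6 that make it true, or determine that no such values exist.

Case a_0 = True:
  Clause (~a_0) is falsified — contradiction.
Case a_0 = False:
  (~a_6) forces a_6 = False.
  (a_4) forces a_4 = True.
  (~a_3 | ~a_4) forces a_3 = False.
  Clause (a_3 | a_6) is falsified — contradiction.
Both cases fail, so the formula is unsatisfiable.

No satisfying assignment exists.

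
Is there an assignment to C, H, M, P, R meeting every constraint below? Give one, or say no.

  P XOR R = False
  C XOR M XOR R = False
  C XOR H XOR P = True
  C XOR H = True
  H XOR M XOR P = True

C = True, H = False, M = True, P = False, R = False

P XOR R = F XOR F = False ✓
C XOR M XOR R = T XOR T XOR F = False ✓
C XOR H XOR P = T XOR F XOR F = True ✓
C XOR H = T XOR F = True ✓
H XOR M XOR P = F XOR T XOR F = True ✓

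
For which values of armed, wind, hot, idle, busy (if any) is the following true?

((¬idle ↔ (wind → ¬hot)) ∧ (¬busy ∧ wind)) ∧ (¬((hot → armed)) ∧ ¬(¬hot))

armed: False, wind: True, hot: True, idle: True, busy: False

  (¬idle ↔ (wind → ¬hot)) ∧ (¬busy ∧ wind) = True
    ¬idle ↔ (wind → ¬hot) = True
      ¬idle = False
      wind → ¬hot = False
        ¬hot = False
    ¬busy ∧ wind = True
      ¬busy = True
  ¬((hot → armed)) ∧ ¬(¬hot) = True
    ¬((hot → armed)) = True
      hot → armed = False
    ¬(¬hot) = True
      ¬hot = False
Both conjuncts True, so the formula holds.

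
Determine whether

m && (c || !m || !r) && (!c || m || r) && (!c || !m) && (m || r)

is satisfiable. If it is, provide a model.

c: False; m: True; r: False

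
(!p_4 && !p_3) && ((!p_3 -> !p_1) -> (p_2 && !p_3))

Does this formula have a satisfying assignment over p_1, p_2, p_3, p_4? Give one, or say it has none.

p_1 = True; p_2 = True; p_3 = False; p_4 = False

  !p_4 && !p_3 = True
    !p_4 = True
    !p_3 = True
  (!p_3 -> !p_1) -> (p_2 && !p_3) = True
    !p_3 -> !p_1 = False
      !p_3 = True
      !p_1 = False
    p_2 && !p_3 = True
      !p_3 = True
Both conjuncts True, so the formula holds.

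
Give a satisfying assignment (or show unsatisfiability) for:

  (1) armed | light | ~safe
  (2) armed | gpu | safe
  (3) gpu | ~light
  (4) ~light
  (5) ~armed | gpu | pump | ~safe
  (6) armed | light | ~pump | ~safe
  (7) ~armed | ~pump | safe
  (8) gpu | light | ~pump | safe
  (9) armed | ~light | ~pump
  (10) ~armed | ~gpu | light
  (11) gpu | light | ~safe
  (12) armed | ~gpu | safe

Unit clause (~light) forces light = False.
Try safe = True:
  (armed | light | ~safe) forces armed = True.
  (~armed | ~gpu | light) forces gpu = False.
  clause (gpu | light | ~safe) is falsified — backtrack.
So safe = False.
Set gpu = False.
  then (armed | gpu | safe) forces armed = True.
  then (~armed | ~pump | safe) forces pump = False.
All clauses satisfied.

safe: False, gpu: False, light: False, pump: False, armed: True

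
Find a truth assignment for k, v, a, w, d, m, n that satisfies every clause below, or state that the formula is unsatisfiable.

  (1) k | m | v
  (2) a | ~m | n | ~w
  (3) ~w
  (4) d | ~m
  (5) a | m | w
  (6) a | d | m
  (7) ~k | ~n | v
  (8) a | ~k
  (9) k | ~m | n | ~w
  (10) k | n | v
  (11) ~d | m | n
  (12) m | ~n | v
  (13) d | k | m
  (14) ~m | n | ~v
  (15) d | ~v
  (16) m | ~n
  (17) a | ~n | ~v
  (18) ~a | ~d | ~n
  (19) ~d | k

k=T, v=F, a=T, w=F, d=T, m=T, n=F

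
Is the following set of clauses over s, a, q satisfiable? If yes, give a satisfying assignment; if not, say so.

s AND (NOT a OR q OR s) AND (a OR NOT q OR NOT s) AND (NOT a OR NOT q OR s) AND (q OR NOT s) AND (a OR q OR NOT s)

Unit clause (s) forces s = True.
In (q OR NOT s) only q is left, so q = True.
In (a OR NOT q OR NOT s) only a is left, so a = True.
Check each clause:
  (s): s holds.
  (NOT a OR q OR s): q holds.
  (a OR NOT q OR NOT s): a holds.
  (NOT a OR NOT q OR s): s holds.
  (q OR NOT s): q holds.
  (a OR q OR NOT s): a holds.
All clauses satisfied.

s: True, a: True, q: True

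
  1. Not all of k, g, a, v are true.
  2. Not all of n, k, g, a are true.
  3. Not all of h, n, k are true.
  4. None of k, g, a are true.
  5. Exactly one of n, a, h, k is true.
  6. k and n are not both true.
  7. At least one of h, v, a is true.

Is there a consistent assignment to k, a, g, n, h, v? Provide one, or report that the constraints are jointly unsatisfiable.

k = False, a = False, g = False, n = False, h = True, v = True

  (1) {k, g, a, v}: 1/4 true — not all ✓
  (2) {n, k, g, a}: 0/4 true — not all ✓
  (3) {h, n, k}: 1/3 true — not all ✓
  (4) {k, g, a}: 0 true — none ✓
  (5) {n, a, h, k}: 1 true — exactly one ✓
  (6) k=F, n=F — not both ✓
  (7) {h, v, a}: 2 true — at least one ✓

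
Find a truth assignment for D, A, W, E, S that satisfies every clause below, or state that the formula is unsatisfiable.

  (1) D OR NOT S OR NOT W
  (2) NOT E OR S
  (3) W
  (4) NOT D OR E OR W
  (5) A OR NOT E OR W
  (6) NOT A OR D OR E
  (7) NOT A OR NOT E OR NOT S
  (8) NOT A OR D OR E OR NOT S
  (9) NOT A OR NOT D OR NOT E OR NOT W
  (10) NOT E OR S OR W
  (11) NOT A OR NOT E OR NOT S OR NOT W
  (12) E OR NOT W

Unit clause (W) forces W = True.
In (E OR NOT W) only E is left, so E = True.
In (NOT E OR S) only S is left, so S = True.
In (NOT A OR NOT E OR NOT S) only NOT A is left, so A = False.
In (D OR NOT S OR NOT W) only D is left, so D = True.
All clauses satisfied.

D=T; A=F; W=T; E=T; S=T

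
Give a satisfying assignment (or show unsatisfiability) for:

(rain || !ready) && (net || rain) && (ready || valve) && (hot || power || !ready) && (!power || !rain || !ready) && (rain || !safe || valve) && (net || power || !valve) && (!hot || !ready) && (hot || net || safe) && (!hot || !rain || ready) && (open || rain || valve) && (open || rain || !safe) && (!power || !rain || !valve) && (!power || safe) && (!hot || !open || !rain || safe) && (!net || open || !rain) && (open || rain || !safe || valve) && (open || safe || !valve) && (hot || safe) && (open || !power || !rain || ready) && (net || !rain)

safe = True, valve = True, hot = False, power = False, ready = False, net = True, rain = True, open = True

Set safe = True.
Try valve = False:
  (ready || valve) forces ready = True.
  (rain || !ready) forces rain = True.
  (!power || !rain || !ready) forces power = False.
  (hot || power || !ready) forces hot = True.
  clause (!hot || !ready) is falsified — backtrack.
So valve = True.
Set hot = False.
Set power = False.
  then (hot || power || !ready) forces ready = False.
  then (net || power || !valve) forces net = True.
Set rain = True.
  then (!net || open || !rain) forces open = True.
All clauses satisfied.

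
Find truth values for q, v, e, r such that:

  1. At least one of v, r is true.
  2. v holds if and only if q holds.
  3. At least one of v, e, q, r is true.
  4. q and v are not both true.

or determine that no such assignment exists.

q=F, v=F, e=F, r=T

  (1) {v, r}: 1 true — at least one ✓
  (2) v=F, q=F — same ✓
  (3) {v, e, q, r}: 1 true — at least one ✓
  (4) q=F, v=F — not both ✓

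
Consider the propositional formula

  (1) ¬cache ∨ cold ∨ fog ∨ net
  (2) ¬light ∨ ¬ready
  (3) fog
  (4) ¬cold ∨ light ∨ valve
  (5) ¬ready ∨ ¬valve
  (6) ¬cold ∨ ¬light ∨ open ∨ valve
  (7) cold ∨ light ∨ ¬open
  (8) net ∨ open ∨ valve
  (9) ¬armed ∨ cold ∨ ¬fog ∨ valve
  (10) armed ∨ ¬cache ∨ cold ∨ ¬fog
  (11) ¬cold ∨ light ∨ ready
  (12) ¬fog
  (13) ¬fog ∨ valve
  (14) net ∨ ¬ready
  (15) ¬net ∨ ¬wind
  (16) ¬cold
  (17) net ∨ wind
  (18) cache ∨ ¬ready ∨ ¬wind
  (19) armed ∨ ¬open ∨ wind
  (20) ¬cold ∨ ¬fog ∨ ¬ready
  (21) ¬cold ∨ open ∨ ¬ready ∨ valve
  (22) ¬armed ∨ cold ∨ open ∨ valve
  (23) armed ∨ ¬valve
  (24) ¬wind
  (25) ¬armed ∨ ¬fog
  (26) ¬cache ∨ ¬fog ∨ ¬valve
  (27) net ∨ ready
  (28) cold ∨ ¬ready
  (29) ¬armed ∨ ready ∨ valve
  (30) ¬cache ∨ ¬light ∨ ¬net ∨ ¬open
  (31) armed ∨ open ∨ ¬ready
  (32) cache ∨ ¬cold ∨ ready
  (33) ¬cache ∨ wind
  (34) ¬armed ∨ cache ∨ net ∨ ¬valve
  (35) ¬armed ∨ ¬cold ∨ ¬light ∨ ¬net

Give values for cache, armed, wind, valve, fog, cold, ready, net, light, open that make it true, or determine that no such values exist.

No satisfying assignment exists.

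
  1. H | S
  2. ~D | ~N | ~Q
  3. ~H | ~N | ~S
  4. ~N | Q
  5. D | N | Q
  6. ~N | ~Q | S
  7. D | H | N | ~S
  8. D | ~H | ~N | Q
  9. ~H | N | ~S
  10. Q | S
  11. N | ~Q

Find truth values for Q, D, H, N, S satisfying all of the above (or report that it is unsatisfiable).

Q = True, D = False, H = False, N = True, S = True

Set Q = True.
  then (N | ~Q) forces N = True.
  then (~D | ~N | ~Q) forces D = False.
  then (~N | ~Q | S) forces S = True.
  then (~H | ~N | ~S) forces H = False.
All clauses satisfied.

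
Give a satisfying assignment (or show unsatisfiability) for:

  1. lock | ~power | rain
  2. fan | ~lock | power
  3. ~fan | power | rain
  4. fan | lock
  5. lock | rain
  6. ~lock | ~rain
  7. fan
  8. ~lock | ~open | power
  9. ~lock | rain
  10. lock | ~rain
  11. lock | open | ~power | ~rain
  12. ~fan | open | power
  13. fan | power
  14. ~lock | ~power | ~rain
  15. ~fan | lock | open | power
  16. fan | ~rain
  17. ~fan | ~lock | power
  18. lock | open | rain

Unsatisfiable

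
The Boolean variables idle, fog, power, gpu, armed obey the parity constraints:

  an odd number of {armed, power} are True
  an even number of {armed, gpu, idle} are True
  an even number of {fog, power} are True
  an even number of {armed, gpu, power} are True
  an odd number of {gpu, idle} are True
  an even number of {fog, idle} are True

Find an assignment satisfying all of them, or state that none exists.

idle: False; fog: False; power: False; gpu: True; armed: True

{armed, power}: 1 true → odd ✓
{armed, gpu, idle}: 2 true → even ✓
{fog, power}: 0 true → even ✓
{armed, gpu, power}: 2 true → even ✓
{gpu, idle}: 1 true → odd ✓
{fog, idle}: 0 true → even ✓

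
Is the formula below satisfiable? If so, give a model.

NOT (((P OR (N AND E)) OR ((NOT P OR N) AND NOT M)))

P = False, E = False, M = True, N = True

  NOT (((P OR (N AND E)) OR ((NOT P OR N) AND NOT M))) = True
    (P OR (N AND E)) OR ((NOT P OR N) AND NOT M) = False
      P OR (N AND E) = False
        N AND E = False
      (NOT P OR N) AND NOT M = False
        NOT P OR N = True
          NOT P = True
        NOT M = False
The formula evaluates to True.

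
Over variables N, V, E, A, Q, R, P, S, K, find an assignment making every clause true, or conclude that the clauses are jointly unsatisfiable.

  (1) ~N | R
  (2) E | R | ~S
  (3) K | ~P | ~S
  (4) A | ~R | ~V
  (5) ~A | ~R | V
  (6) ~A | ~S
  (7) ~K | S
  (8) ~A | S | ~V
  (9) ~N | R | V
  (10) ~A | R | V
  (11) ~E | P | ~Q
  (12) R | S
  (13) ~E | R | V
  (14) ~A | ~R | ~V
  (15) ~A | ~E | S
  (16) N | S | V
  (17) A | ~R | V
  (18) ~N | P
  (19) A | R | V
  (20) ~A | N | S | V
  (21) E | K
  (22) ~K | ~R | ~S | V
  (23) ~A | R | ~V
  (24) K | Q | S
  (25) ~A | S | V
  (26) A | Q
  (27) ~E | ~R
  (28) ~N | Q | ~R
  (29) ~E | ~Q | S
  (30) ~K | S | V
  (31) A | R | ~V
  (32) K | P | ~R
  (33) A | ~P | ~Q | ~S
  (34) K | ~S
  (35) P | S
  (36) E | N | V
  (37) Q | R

The formula is unsatisfiable.

Case S = True:
  (~A | ~S) forces A = False.
  (A | Q) forces Q = True.
  (A | ~P | ~Q | ~S) forces P = False.
  (~E | P | ~Q) forces E = False.
  (E | R | ~S) forces R = True.
  (A | ~R | ~V) forces V = False.
  Clause (A | ~R | V) is falsified — contradiction.
Case S = False:
  (~K | S) forces K = False.
  (R | S) forces R = True.
  (E | K) forces E = True.
  Clause (~E | ~R) is falsified — contradiction.
Both cases fail, so the formula is unsatisfiable.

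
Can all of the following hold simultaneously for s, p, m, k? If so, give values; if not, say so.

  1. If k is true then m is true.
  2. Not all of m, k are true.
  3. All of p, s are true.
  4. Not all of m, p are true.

s=T, p=T, m=F, k=F

  (1) k=F ⇒ m: vacuous ✓
  (2) {m, k}: 0/2 true — not all ✓
  (3) {p, s}: all 2 true ✓
  (4) {m, p}: 1/2 true — not all ✓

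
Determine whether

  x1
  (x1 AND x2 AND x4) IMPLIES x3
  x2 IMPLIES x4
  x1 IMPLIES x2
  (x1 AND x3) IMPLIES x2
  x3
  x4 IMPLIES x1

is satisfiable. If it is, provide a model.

x1 = True; x2 = True; x3 = True; x4 = True

Unit clause (x1) forces x1 = True.
Unit clause (x3) forces x3 = True.
In (NOT x1 OR x2 OR NOT x3) only x2 is left, so x2 = True.
In (NOT x2 OR x4) only x4 is left, so x4 = True.
Check each clause:
  (x1): x1 holds.
  (x3): x3 holds.
  (NOT x2 OR x4): x4 holds.
  (x1 OR NOT x4): x1 holds.
  (NOT x1 OR x2 OR NOT x3): x2 holds.
  (NOT x1 OR x2): x2 holds.
  (NOT x1 OR NOT x2 OR x3 OR NOT x4): x3 holds.
All clauses satisfied.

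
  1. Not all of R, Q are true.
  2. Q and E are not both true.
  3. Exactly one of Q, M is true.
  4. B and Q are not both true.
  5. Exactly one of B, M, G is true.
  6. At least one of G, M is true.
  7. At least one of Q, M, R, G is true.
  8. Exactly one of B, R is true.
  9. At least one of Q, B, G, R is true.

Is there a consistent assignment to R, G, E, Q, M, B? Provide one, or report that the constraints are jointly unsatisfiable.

R = True, G = False, E = False, Q = False, M = True, B = False

  (1) {R, Q}: 1/2 true — not all ✓
  (2) Q=F, E=F — not both ✓
  (3) {Q, M}: 1 true — exactly one ✓
  (4) B=F, Q=F — not both ✓
  (5) {B, M, G}: 1 true — exactly one ✓
  (6) {G, M}: 1 true — at least one ✓
  (7) {Q, M, R, G}: 2 true — at least one ✓
  (8) {B, R}: 1 true — exactly one ✓
  (9) {Q, B, G, R}: 1 true — at least one ✓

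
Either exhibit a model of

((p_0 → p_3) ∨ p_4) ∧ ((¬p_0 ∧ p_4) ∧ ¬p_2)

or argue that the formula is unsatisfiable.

p_0 = False, p_2 = False, p_3 = True, p_4 = True

  (p_0 → p_3) ∨ p_4 = True
    p_0 → p_3 = True
  (¬p_0 ∧ p_4) ∧ ¬p_2 = True
    ¬p_0 ∧ p_4 = True
      ¬p_0 = True
    ¬p_2 = True
Both conjuncts True, so the formula holds.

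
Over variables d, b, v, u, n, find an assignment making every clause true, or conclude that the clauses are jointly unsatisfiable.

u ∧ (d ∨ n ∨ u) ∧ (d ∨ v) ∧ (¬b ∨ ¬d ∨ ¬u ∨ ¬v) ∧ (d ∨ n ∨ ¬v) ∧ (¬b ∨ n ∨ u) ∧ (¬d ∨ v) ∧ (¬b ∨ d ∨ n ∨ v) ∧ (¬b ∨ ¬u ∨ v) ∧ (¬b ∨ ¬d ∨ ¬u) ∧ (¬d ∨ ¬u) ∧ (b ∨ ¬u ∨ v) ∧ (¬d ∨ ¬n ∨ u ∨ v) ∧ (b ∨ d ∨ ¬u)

d: False, b: True, v: True, u: True, n: True

Unit clause (u) forces u = True.
In (¬d ∨ ¬u) only ¬d is left, so d = False.
In (b ∨ d ∨ ¬u) only b is left, so b = True.
In (d ∨ v) only v is left, so v = True.
In (d ∨ n ∨ ¬v) only n is left, so n = True.
All clauses satisfied.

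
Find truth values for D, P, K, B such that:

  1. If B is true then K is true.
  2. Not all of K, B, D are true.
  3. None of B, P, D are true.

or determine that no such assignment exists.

D: False, P: False, K: False, B: False

  (1) B=F ⇒ K: vacuous ✓
  (2) {K, B, D}: 0/3 true — not all ✓
  (3) {B, P, D}: 0 true — none ✓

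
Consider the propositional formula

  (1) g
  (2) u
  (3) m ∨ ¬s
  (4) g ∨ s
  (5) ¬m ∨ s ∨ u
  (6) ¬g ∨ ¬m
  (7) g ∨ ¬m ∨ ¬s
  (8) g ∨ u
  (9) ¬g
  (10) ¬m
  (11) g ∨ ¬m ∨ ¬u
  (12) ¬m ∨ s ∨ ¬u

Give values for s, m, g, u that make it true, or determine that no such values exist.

The formula is unsatisfiable.

Case g = True:
  Clause (¬g) is falsified — contradiction.
Case g = False:
  Clause (g) is falsified — contradiction.
Both cases fail, so the formula is unsatisfiable.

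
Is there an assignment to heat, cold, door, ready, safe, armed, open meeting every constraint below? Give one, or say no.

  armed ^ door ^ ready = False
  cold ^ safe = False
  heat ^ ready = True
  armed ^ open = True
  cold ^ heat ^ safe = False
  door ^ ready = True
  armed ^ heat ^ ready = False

heat: False; cold: True; door: False; ready: True; safe: True; armed: True; open: False

armed ^ door ^ ready = T ^ F ^ T = False ✓
cold ^ safe = T ^ T = False ✓
heat ^ ready = F ^ T = True ✓
armed ^ open = T ^ F = True ✓
cold ^ heat ^ safe = T ^ F ^ T = False ✓
door ^ ready = F ^ T = True ✓
armed ^ heat ^ ready = T ^ F ^ T = False ✓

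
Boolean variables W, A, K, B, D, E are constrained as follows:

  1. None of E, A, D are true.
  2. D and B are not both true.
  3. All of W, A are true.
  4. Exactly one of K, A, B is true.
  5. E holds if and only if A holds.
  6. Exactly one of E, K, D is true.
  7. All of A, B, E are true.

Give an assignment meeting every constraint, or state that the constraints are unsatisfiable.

Unsatisfiable

Case A = True:
  Constraint (1) is violated (A=T) — contradiction.
Case A = False:
  Constraint (3) is violated (A=F) — contradiction.
Both cases fail — unsatisfiable.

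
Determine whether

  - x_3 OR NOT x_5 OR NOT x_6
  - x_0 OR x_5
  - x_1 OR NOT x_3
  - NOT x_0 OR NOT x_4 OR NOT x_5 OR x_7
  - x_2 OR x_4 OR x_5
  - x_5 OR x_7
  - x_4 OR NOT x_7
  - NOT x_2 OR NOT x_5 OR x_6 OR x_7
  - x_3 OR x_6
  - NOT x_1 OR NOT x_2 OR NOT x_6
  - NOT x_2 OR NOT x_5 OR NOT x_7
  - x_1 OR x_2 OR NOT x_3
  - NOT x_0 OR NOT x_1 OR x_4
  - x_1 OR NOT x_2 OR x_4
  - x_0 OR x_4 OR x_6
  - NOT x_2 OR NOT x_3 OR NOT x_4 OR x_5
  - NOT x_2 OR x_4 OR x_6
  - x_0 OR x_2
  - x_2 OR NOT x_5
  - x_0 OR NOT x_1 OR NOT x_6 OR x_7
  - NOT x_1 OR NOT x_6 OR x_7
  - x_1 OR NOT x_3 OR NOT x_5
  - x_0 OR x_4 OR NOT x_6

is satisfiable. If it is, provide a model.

Set x_0 = True.
Set x_1 = True.
  then (NOT x_0 OR NOT x_1 OR x_4) forces x_4 = True.
Try x_2 = True:
  (NOT x_1 OR NOT x_2 OR NOT x_6) forces x_6 = False.
  (x_3 OR x_6) forces x_3 = True.
  (NOT x_2 OR NOT x_3 OR NOT x_4 OR x_5) forces x_5 = True.
  (NOT x_0 OR NOT x_4 OR NOT x_5 OR x_7) forces x_7 = True.
  clause (NOT x_2 OR NOT x_5 OR NOT x_7) is falsified — backtrack.
So x_2 = False.
  then (x_2 OR NOT x_5) forces x_5 = False.
  then (x_5 OR x_7) forces x_7 = True.
Set x_3 = False.
  then (x_3 OR x_6) forces x_6 = True.
All clauses satisfied.

x_0=T, x_1=T, x_2=F, x_3=F, x_4=T, x_5=F, x_6=T, x_7=T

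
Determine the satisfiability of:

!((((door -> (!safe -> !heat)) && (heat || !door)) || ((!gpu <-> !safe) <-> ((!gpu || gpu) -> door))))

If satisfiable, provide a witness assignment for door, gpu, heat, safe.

door: True; gpu: True; heat: False; safe: False

  !((((door -> (!safe -> !heat)) && (heat || !door)) || ((!gpu <-> !safe) <-> ((!gpu || gpu) -> door)))) = True
    ((door -> (!safe -> !heat)) && (heat || !door)) || ((!gpu <-> !safe) <-> ((!gpu || gpu) -> door)) = False
      (door -> (!safe -> !heat)) && (heat || !door) = False
        door -> (!safe -> !heat) = True
          !safe -> !heat = True
            !safe = True
            !heat = True
        heat || !door = False
          !door = False
      (!gpu <-> !safe) <-> ((!gpu || gpu) -> door) = False
        !gpu <-> !safe = False
          !gpu = False
          !safe = True
        (!gpu || gpu) -> door = True
          !gpu || gpu = True
            !gpu = False
The formula evaluates to True.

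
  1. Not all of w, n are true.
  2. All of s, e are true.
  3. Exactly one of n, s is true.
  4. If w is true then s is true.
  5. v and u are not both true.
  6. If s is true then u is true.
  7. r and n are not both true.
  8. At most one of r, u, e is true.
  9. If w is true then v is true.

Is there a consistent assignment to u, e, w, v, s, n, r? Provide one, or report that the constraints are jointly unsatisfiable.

Case u = True:
  (2) forces s = True.
  (2) forces e = True.
  Constraint (8) is violated (u=T, e=T) — contradiction.
Case u = False:
  (2) forces s = True.
  Constraint (6) is violated (s=T, u=F) — contradiction.
Both cases fail — unsatisfiable.

Unsatisfiable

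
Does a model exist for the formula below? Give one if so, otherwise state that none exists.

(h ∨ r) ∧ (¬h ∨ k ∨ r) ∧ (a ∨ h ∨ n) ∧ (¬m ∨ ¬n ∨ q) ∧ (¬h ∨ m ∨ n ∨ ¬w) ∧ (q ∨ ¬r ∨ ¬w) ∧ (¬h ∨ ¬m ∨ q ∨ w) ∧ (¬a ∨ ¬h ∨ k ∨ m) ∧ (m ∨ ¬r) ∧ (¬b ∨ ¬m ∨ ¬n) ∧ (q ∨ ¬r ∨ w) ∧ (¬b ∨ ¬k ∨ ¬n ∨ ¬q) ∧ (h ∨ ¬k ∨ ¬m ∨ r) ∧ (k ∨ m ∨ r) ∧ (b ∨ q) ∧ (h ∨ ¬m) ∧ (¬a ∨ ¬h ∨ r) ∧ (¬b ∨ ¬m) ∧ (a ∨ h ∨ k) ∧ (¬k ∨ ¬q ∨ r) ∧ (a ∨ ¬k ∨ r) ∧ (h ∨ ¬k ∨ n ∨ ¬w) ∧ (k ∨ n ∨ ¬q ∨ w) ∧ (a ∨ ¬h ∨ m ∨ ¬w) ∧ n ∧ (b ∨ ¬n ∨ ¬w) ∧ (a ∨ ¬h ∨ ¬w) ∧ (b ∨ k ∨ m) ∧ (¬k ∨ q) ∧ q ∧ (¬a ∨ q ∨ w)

Unit clause (n) forces n = True.
Unit clause (q) forces q = True.
Set w = False.
Set r = True.
  then (m ∨ ¬r) forces m = True.
  then (¬b ∨ ¬m ∨ ¬n) forces b = False.
  then (h ∨ ¬m) forces h = True.
Set a = False.
Set k = True.
All clauses satisfied.

w: False, r: True, a: False, h: True, b: False, q: True, k: True, n: True, m: True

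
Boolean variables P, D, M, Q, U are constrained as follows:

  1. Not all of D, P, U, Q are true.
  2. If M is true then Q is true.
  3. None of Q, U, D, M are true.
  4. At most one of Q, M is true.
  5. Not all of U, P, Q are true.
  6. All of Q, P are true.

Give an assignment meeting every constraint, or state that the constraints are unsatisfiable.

Case Q = True:
  Constraint (3) is violated (Q=T) — contradiction.
Case Q = False:
  Constraint (6) is violated (Q=F) — contradiction.
Both cases fail — unsatisfiable.

Unsatisfiable — no assignment works.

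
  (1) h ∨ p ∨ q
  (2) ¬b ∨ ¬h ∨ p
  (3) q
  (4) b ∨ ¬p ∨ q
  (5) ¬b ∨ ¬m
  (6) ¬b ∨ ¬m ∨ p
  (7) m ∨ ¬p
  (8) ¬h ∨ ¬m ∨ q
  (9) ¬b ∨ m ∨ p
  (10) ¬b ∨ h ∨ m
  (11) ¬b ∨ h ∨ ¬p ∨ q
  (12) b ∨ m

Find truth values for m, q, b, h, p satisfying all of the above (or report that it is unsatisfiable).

Unit clause (q) forces q = True.
Try m = False:
  (m ∨ ¬p) forces p = False.
  (¬b ∨ m ∨ p) forces b = False.
  clause (b ∨ m) is falsified — backtrack.
So m = True.
  then (¬b ∨ ¬m) forces b = False.
Set h = True.
Set p = True.
All clauses satisfied.

m: True, q: True, b: False, h: True, p: True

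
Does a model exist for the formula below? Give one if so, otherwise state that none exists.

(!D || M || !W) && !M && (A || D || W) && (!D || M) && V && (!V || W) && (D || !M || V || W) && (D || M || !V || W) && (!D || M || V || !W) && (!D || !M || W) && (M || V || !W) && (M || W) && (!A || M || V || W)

M = False, W = True, A = False, D = False, V = True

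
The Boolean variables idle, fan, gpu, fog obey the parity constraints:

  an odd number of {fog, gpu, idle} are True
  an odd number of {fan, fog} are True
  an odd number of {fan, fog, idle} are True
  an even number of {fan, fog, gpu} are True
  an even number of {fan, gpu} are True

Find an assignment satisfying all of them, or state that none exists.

idle = False; fan = True; gpu = True; fog = False

{fog, gpu, idle}: 1 true → odd ✓
{fan, fog}: 1 true → odd ✓
{fan, fog, idle}: 1 true → odd ✓
{fan, fog, gpu}: 2 true → even ✓
{fan, gpu}: 2 true → even ✓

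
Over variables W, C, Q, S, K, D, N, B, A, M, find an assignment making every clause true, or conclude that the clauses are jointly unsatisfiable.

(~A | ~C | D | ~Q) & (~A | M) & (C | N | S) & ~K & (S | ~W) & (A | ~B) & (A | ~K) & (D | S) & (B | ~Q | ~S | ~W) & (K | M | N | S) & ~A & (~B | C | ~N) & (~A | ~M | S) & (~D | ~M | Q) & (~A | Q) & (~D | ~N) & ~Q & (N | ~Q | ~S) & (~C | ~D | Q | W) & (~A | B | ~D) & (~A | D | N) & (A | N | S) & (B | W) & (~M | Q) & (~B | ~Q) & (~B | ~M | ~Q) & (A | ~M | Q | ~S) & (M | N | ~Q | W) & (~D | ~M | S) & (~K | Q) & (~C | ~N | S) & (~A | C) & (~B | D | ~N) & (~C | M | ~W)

W=T, C=F, Q=F, S=T, K=F, D=F, N=F, B=F, A=F, M=F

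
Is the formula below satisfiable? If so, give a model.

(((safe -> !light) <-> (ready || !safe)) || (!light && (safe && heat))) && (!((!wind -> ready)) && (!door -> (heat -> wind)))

ready = False, light = True, wind = False, door = True, heat = False, safe = False

  ((safe -> !light) <-> (ready || !safe)) || (!light && (safe && heat)) = True
    (safe -> !light) <-> (ready || !safe) = True
      safe -> !light = True
        !light = False
      ready || !safe = True
        !safe = True
    !light && (safe && heat) = False
      !light = False
      safe && heat = False
  !((!wind -> ready)) && (!door -> (heat -> wind)) = True
    !((!wind -> ready)) = True
      !wind -> ready = False
        !wind = True
    !door -> (heat -> wind) = True
      !door = False
      heat -> wind = True
Both conjuncts True, so the formula holds.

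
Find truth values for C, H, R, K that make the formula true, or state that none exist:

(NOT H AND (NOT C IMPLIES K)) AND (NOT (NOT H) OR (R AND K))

C=F; H=F; R=T; K=T

  NOT H AND (NOT C IMPLIES K) = True
    NOT H = True
    NOT C IMPLIES K = True
      NOT C = True
  NOT (NOT H) OR (R AND K) = True
    NOT (NOT H) = False
      NOT H = True
    R AND K = True
Both conjuncts True, so the formula holds.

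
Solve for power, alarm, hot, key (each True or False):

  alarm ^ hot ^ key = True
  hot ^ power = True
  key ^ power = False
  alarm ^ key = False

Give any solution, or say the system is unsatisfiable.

power: False; alarm: False; hot: True; key: False

alarm ^ hot ^ key = F ^ T ^ F = True ✓
hot ^ power = T ^ F = True ✓
key ^ power = F ^ F = False ✓
alarm ^ key = F ^ F = False ✓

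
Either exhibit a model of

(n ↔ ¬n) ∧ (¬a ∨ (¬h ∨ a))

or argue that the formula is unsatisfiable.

The formula is unsatisfiable.

The conjunct n ↔ ¬n is unsatisfiable on its own:
  n=F: evaluates to False.
  n=T: evaluates to False.
So the whole conjunction is unsatisfiable.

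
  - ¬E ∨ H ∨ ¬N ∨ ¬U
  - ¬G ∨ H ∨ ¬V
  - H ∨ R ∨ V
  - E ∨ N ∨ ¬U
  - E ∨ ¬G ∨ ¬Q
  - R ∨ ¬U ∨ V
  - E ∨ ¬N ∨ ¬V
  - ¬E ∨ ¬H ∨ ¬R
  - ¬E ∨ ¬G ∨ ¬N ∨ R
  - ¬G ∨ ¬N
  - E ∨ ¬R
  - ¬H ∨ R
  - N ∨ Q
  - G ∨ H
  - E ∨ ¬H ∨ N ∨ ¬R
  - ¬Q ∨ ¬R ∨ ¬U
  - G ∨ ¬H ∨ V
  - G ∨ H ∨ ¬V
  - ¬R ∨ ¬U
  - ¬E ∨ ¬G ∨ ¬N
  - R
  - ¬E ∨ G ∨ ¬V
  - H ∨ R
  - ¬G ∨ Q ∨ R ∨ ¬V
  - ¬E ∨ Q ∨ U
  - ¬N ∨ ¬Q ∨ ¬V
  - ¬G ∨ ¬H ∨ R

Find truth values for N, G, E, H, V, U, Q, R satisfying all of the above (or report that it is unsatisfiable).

N: False, G: True, E: True, H: False, V: False, U: False, Q: True, R: True

Unit clause (R) forces R = True.
In (E ∨ ¬R) only E is left, so E = True.
In (¬R ∨ ¬U) only ¬U is left, so U = False.
In (¬E ∨ Q ∨ U) only Q is left, so Q = True.
In (¬E ∨ ¬H ∨ ¬R) only ¬H is left, so H = False.
In (G ∨ H) only G is left, so G = True.
In (¬E ∨ ¬G ∨ ¬N) only ¬N is left, so N = False.
In (¬G ∨ H ∨ ¬V) only ¬V is left, so V = False.
All clauses satisfied.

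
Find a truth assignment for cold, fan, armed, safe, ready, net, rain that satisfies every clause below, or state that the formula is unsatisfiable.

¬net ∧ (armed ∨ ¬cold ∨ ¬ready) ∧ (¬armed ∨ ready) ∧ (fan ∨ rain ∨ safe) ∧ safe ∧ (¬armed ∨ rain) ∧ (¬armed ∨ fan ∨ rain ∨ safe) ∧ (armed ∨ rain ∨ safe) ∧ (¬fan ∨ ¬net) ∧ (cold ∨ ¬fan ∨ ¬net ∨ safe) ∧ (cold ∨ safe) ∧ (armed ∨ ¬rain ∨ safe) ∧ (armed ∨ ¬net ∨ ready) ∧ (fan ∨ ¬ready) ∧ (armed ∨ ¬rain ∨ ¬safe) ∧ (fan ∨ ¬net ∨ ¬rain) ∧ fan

cold: True, fan: True, armed: False, safe: True, ready: False, net: False, rain: False

Unit clause (¬net) forces net = False.
Unit clause (safe) forces safe = True.
Unit clause (fan) forces fan = True.
Set cold = True.
Set armed = False.
  then (armed ∨ ¬cold ∨ ¬ready) forces ready = False.
  then (armed ∨ ¬rain ∨ ¬safe) forces rain = False.
All clauses satisfied.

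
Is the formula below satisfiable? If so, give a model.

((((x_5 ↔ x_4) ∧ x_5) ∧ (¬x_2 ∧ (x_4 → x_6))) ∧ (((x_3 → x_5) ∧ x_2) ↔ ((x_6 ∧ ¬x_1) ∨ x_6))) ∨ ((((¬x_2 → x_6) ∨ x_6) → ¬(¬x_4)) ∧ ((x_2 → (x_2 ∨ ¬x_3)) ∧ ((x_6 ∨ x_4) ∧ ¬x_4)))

Case x_2 = True: the formula simplifies to ¬(¬x_4) ∧ ((x_6 ∨ x_4) ∧ ¬x_4).
  x_4 = True: the conjunct ¬x_4 is False.
  x_4 = False: the conjunct ¬(¬x_4) becomes ¬(¬False) = False.
Case x_2 = False: the formula simplifies to ((((x_5 ↔ x_4) ∧ x_5) ∧ (x_4 → x_6)) ∧ ¬(((x_6 ∧ ¬x_1) ∨ x_6))) ∨ (((x_6 ∨ x_6) → ¬(¬x_4)) ∧ ((x_6 ∨ x_4) ∧ ¬x_4)).
  x_6 = True: simplifies to ¬(¬x_4) ∧ ¬x_4.
    x_4 = True: the conjunct ¬x_4 is False.
    x_4 = False: the conjunct ¬(¬x_4) becomes ¬(¬False) = False.
  x_6 = False: simplifies to (((x_5 ↔ x_4) ∧ x_5) ∧ ¬x_4) ∨ (x_4 ∧ ¬x_4).
    x_4 = True: this becomes ((x_5 ∧ x_5) ∧ False) ∨ (True ∧ False) = False.
    x_4 = False: simplifies to ¬x_5 ∧ x_5.
      x_5 = True: the conjunct ¬x_5 is False.
      x_5 = False: the conjunct x_5 is False.
Both cases fail — unsatisfiable.

The formula is unsatisfiable.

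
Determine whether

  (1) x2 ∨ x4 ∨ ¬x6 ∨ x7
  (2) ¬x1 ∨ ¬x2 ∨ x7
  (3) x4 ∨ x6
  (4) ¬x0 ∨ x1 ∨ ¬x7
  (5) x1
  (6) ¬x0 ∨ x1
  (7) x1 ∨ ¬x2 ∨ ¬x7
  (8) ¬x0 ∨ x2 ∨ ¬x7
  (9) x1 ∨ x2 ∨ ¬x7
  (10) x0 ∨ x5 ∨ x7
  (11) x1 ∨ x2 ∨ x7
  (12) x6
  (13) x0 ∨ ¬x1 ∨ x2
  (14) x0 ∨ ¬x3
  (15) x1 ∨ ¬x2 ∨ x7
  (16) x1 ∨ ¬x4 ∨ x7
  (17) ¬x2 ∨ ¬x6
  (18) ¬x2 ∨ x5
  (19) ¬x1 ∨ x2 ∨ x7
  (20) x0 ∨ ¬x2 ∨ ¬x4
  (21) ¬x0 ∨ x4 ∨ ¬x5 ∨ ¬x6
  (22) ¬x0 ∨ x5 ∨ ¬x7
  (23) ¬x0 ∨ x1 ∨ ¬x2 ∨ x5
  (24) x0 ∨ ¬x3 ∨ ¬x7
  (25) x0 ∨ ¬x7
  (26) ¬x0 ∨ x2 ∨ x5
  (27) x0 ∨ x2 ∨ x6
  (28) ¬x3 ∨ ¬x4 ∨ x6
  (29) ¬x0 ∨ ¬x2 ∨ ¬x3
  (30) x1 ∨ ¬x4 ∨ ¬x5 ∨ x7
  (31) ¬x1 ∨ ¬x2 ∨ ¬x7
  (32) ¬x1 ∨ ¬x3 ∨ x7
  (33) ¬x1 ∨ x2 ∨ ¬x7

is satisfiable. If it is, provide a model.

UNSATISFIABLE

Case x1 = True:
  (x6) forces x6 = True.
  (¬x2 ∨ ¬x6) forces x2 = False.
  (x0 ∨ ¬x1 ∨ x2) forces x0 = True.
  (¬x0 ∨ x2 ∨ ¬x7) forces x7 = False.
  Clause (¬x1 ∨ x2 ∨ x7) is falsified — contradiction.
Case x1 = False:
  Clause (x1) is falsified — contradiction.
Both cases fail, so the formula is unsatisfiable.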